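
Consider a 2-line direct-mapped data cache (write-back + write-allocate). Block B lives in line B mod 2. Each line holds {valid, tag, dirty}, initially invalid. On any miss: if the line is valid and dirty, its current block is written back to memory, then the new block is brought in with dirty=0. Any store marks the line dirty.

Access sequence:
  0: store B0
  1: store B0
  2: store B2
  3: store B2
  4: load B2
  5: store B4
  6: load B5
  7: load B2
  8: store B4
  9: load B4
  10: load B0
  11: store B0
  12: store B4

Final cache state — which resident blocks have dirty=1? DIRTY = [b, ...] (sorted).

  0 | W B0 → L0 miss [D]
  1 | W B0 → L0 hit [D]
  2 | W B2 → L0 miss wb→B0 [D]
  3 | W B2 → L0 hit [D]
  4 | R B2 → L0 hit [D]
  5 | W B4 → L0 miss wb→B2 [D]
  6 | R B5 → L1 miss [-]
  7 | R B2 → L0 miss wb→B4 [-]
  8 | W B4 → L0 miss [D]
  9 | R B4 → L0 hit [D]
  10 | R B0 → L0 miss wb→B4 [-]
  11 | W B0 → L0 hit [D]
  12 | W B4 → L0 miss wb→B0 [D]

DIRTY = [4]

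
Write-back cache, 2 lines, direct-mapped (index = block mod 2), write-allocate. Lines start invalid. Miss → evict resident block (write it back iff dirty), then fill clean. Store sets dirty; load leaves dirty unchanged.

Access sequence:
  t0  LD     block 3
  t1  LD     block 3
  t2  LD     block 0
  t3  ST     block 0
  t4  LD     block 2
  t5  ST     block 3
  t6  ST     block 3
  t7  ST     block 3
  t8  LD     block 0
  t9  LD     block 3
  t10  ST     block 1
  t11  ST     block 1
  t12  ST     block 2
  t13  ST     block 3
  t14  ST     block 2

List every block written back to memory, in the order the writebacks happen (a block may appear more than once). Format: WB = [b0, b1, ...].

  0 | R B3 → L1 miss [-]
  1 | R B3 → L1 hit [-]
  2 | R B0 → L0 miss [-]
  3 | W B0 → L0 hit [D]
  4 | R B2 → L0 miss wb→B0 [-]
  5 | W B3 → L1 hit [D]
  6 | W B3 → L1 hit [D]
  7 | W B3 → L1 hit [D]
  8 | R B0 → L0 miss [-]
  9 | R B3 → L1 hit [D]
  10 | W B1 → L1 miss wb→B3 [D]
  11 | W B1 → L1 hit [D]
  12 | W B2 → L0 miss [D]
  13 | W B3 → L1 miss wb→B1 [D]
  14 | W B2 → L0 hit [D]

WB = [0, 3, 1]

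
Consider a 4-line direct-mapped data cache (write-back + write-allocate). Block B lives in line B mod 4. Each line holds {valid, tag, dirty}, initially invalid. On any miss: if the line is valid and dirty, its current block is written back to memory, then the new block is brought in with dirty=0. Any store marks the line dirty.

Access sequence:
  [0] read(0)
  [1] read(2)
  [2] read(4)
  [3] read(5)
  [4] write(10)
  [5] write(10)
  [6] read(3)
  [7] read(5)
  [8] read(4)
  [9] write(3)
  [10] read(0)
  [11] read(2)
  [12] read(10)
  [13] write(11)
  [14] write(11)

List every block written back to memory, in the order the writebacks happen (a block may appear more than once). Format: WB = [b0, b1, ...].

0: R B0 → L0 miss [-]
1: R B2 → L2 miss [-]
2: R B4 → L0 miss [-]
3: R B5 → L1 miss [-]
4: W B10 → L2 miss [D]
5: W B10 → L2 hit [D]
6: R B3 → L3 miss [-]
7: R B5 → L1 hit [-]
8: R B4 → L0 hit [-]
9: W B3 → L3 hit [D]
10: R B0 → L0 miss [-]
11: R B2 → L2 miss wb→B10 [-]
12: R B10 → L2 miss [-]
13: W B11 → L3 miss wb→B3 [D]
14: W B11 → L3 hit [D]

WB = [10, 3]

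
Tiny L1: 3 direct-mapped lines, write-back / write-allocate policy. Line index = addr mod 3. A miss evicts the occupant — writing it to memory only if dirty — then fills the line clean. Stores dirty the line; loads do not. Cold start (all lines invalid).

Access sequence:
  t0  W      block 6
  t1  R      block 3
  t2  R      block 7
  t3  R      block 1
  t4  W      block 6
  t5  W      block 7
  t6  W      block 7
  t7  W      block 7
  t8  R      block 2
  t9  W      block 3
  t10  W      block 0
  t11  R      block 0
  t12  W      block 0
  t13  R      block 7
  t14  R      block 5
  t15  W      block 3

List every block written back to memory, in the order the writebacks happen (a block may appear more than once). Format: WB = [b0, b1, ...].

  0 | W B6 → L0 miss [D]
  1 | R B3 → L0 miss wb→B6 [-]
  2 | R B7 → L1 miss [-]
  3 | R B1 → L1 miss [-]
  4 | W B6 → L0 miss [D]
  5 | W B7 → L1 miss [D]
  6 | W B7 → L1 hit [D]
  7 | W B7 → L1 hit [D]
  8 | R B2 → L2 miss [-]
  9 | W B3 → L0 miss wb→B6 [D]
  10 | W B0 → L0 miss wb→B3 [D]
  11 | R B0 → L0 hit [D]
  12 | W B0 → L0 hit [D]
  13 | R B7 → L1 hit [D]
  14 | R B5 → L2 miss [-]
  15 | W B3 → L0 miss wb→B0 [D]

WB = [6, 6, 3, 0]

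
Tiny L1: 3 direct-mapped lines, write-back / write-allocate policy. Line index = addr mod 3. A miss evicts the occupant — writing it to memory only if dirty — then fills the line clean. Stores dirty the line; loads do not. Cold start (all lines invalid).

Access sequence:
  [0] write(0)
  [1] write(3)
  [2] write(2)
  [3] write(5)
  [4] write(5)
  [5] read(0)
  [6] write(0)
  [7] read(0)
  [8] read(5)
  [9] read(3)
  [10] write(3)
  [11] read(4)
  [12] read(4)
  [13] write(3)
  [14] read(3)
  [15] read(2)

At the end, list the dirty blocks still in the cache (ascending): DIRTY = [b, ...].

DIRTY = [3]

0: W B0 → L0 miss [D]
1: W B3 → L0 miss wb→B0 [D]
2: W B2 → L2 miss [D]
3: W B5 → L2 miss wb→B2 [D]
4: W B5 → L2 hit [D]
5: R B0 → L0 miss wb→B3 [-]
6: W B0 → L0 hit [D]
7: R B0 → L0 hit [D]
8: R B5 → L2 hit [D]
9: R B3 → L0 miss wb→B0 [-]
10: W B3 → L0 hit [D]
11: R B4 → L1 miss [-]
12: R B4 → L1 hit [-]
13: W B3 → L0 hit [D]
14: R B3 → L0 hit [D]
15: R B2 → L2 miss wb→B5 [-]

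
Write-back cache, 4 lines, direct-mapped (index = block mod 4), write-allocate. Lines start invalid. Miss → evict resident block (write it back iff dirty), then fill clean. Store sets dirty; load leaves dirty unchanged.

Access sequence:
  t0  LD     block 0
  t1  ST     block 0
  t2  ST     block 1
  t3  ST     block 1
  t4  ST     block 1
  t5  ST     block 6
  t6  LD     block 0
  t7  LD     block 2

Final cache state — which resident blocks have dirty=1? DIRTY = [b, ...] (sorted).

DIRTY = [0, 1]

  0 | R B0 → L0 miss [-]
  1 | W B0 → L0 hit [D]
  2 | W B1 → L1 miss [D]
  3 | W B1 → L1 hit [D]
  4 | W B1 → L1 hit [D]
  5 | W B6 → L2 miss [D]
  6 | R B0 → L0 hit [D]
  7 | R B2 → L2 miss wb→B6 [-]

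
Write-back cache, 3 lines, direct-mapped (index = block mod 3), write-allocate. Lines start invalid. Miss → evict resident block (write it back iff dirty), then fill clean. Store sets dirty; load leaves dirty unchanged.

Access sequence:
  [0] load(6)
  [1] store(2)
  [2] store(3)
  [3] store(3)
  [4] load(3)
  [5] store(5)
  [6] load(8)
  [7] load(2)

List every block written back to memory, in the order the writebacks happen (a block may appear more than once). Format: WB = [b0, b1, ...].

  0 | R B6 → L0 miss [-]
  1 | W B2 → L2 miss [D]
  2 | W B3 → L0 miss [D]
  3 | W B3 → L0 hit [D]
  4 | R B3 → L0 hit [D]
  5 | W B5 → L2 miss wb→B2 [D]
  6 | R B8 → L2 miss wb→B5 [-]
  7 | R B2 → L2 miss [-]

WB = [2, 5]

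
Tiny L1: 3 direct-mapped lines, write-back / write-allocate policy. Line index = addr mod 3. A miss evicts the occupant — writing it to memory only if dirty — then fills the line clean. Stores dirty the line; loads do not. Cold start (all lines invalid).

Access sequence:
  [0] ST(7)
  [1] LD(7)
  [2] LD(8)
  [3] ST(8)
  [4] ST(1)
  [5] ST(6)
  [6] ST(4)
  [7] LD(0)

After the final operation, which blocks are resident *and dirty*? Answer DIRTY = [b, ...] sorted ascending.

  0 | W B7 → L1 miss [D]
  1 | R B7 → L1 hit [D]
  2 | R B8 → L2 miss [-]
  3 | W B8 → L2 hit [D]
  4 | W B1 → L1 miss wb→B7 [D]
  5 | W B6 → L0 miss [D]
  6 | W B4 → L1 miss wb→B1 [D]
  7 | R B0 → L0 miss wb→B6 [-]

DIRTY = [4, 8]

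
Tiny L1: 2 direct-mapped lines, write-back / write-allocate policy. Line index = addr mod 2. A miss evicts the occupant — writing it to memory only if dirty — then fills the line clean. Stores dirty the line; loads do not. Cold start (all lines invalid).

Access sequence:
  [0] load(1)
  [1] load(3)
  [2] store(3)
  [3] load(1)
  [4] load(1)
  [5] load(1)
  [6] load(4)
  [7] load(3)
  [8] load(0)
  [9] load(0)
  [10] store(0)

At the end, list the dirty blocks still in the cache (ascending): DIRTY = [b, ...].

0: R B1 → L1 miss [-]
1: R B3 → L1 miss [-]
2: W B3 → L1 hit [D]
3: R B1 → L1 miss wb→B3 [-]
4: R B1 → L1 hit [-]
5: R B1 → L1 hit [-]
6: R B4 → L0 miss [-]
7: R B3 → L1 miss [-]
8: R B0 → L0 miss [-]
9: R B0 → L0 hit [-]
10: W B0 → L0 hit [D]

DIRTY = [0]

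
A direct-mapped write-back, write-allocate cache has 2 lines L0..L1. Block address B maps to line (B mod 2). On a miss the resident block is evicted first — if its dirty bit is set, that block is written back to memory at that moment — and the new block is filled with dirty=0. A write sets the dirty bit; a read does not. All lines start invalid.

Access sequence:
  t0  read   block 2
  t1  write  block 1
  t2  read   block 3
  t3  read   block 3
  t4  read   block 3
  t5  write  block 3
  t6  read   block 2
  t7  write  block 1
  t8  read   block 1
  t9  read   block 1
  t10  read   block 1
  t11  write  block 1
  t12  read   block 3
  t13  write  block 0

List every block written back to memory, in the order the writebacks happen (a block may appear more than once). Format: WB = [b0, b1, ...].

WB = [1, 3, 1]

  0 | R B2 → L0 miss [-]
  1 | W B1 → L1 miss [D]
  2 | R B3 → L1 miss wb→B1 [-]
  3 | R B3 → L1 hit [-]
  4 | R B3 → L1 hit [-]
  5 | W B3 → L1 hit [D]
  6 | R B2 → L0 hit [-]
  7 | W B1 → L1 miss wb→B3 [D]
  8 | R B1 → L1 hit [D]
  9 | R B1 → L1 hit [D]
  10 | R B1 → L1 hit [D]
  11 | W B1 → L1 hit [D]
  12 | R B3 → L1 miss wb→B1 [-]
  13 | W B0 → L0 miss [D]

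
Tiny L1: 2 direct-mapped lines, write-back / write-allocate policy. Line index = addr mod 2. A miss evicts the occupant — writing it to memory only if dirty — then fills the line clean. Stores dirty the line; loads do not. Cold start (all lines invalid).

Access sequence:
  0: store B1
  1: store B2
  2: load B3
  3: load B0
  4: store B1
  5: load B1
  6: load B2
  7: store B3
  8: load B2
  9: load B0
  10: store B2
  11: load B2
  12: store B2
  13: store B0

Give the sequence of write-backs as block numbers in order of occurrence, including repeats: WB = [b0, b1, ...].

WB = [1, 2, 1, 2]

  0 | W B1 → L1 miss [D]
  1 | W B2 → L0 miss [D]
  2 | R B3 → L1 miss wb→B1 [-]
  3 | R B0 → L0 miss wb→B2 [-]
  4 | W B1 → L1 miss [D]
  5 | R B1 → L1 hit [D]
  6 | R B2 → L0 miss [-]
  7 | W B3 → L1 miss wb→B1 [D]
  8 | R B2 → L0 hit [-]
  9 | R B0 → L0 miss [-]
  10 | W B2 → L0 miss [D]
  11 | R B2 → L0 hit [D]
  12 | W B2 → L0 hit [D]
  13 | W B0 → L0 miss wb→B2 [D]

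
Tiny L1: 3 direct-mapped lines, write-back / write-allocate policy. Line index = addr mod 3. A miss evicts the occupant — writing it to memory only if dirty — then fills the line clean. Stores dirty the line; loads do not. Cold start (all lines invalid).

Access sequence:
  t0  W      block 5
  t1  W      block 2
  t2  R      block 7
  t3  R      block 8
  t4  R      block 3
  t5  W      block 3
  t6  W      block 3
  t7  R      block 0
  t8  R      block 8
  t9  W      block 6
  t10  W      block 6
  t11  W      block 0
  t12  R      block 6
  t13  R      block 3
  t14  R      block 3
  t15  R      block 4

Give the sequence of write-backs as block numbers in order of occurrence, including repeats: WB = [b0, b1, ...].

WB = [5, 2, 3, 6, 0]

0: W B5 → L2 miss [D]
1: W B2 → L2 miss wb→B5 [D]
2: R B7 → L1 miss [-]
3: R B8 → L2 miss wb→B2 [-]
4: R B3 → L0 miss [-]
5: W B3 → L0 hit [D]
6: W B3 → L0 hit [D]
7: R B0 → L0 miss wb→B3 [-]
8: R B8 → L2 hit [-]
9: W B6 → L0 miss [D]
10: W B6 → L0 hit [D]
11: W B0 → L0 miss wb→B6 [D]
12: R B6 → L0 miss wb→B0 [-]
13: R B3 → L0 miss [-]
14: R B3 → L0 hit [-]
15: R B4 → L1 miss [-]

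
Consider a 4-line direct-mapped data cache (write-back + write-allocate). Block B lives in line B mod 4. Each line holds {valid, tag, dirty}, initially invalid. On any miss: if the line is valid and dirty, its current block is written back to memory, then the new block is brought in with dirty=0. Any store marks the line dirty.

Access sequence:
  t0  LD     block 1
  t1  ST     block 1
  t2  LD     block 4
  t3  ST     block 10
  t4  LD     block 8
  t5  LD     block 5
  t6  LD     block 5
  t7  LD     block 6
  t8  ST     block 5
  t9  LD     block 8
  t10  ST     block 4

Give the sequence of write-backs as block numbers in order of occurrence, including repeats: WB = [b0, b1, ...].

WB = [1, 10]

0: R B1 → L1 miss [-]
1: W B1 → L1 hit [D]
2: R B4 → L0 miss [-]
3: W B10 → L2 miss [D]
4: R B8 → L0 miss [-]
5: R B5 → L1 miss wb→B1 [-]
6: R B5 → L1 hit [-]
7: R B6 → L2 miss wb→B10 [-]
8: W B5 → L1 hit [D]
9: R B8 → L0 hit [-]
10: W B4 → L0 miss [D]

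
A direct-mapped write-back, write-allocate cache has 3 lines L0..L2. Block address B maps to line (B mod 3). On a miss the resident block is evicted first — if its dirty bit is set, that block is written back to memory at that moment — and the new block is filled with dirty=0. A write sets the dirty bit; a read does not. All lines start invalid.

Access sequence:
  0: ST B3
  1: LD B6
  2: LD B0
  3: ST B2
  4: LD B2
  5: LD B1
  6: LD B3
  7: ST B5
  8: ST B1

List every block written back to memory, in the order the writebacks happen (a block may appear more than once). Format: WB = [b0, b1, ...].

WB = [3, 2]

  0 | W B3 → L0 miss [D]
  1 | R B6 → L0 miss wb→B3 [-]
  2 | R B0 → L0 miss [-]
  3 | W B2 → L2 miss [D]
  4 | R B2 → L2 hit [D]
  5 | R B1 → L1 miss [-]
  6 | R B3 → L0 miss [-]
  7 | W B5 → L2 miss wb→B2 [D]
  8 | W B1 → L1 hit [D]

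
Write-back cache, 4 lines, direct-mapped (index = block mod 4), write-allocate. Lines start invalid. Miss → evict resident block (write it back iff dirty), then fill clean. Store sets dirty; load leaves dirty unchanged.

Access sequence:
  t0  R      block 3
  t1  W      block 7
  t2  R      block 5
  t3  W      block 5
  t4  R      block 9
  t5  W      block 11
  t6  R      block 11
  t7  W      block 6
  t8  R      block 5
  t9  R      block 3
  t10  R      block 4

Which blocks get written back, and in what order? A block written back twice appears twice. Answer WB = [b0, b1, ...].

0: R B3 → L3 miss [-]
1: W B7 → L3 miss [D]
2: R B5 → L1 miss [-]
3: W B5 → L1 hit [D]
4: R B9 → L1 miss wb→B5 [-]
5: W B11 → L3 miss wb→B7 [D]
6: R B11 → L3 hit [D]
7: W B6 → L2 miss [D]
8: R B5 → L1 miss [-]
9: R B3 → L3 miss wb→B11 [-]
10: R B4 → L0 miss [-]

WB = [5, 7, 11]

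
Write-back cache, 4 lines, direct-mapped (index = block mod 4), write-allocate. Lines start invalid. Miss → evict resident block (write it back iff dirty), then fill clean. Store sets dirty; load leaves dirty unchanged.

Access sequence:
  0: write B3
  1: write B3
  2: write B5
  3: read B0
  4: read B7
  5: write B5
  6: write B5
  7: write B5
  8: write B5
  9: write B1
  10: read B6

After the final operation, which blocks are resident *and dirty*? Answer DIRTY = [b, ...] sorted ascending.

  0 | W B3 → L3 miss [D]
  1 | W B3 → L3 hit [D]
  2 | W B5 → L1 miss [D]
  3 | R B0 → L0 miss [-]
  4 | R B7 → L3 miss wb→B3 [-]
  5 | W B5 → L1 hit [D]
  6 | W B5 → L1 hit [D]
  7 | W B5 → L1 hit [D]
  8 | W B5 → L1 hit [D]
  9 | W B1 → L1 miss wb→B5 [D]
  10 | R B6 → L2 miss [-]

DIRTY = [1]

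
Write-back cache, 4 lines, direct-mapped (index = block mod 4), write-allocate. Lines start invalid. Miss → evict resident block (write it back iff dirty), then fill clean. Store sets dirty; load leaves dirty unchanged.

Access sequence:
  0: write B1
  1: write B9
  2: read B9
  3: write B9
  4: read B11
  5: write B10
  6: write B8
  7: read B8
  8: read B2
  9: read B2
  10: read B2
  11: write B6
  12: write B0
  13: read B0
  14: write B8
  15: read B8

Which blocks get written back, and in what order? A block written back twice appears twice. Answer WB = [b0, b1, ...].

0: W B1 -> L1 miss  d=D]
1: W B9 -> L1 miss wb->B1  d=D]
2: R B9 -> L1 hit  d=D]
3: W B9 -> L1 hit  d=D]
4: R B11 -> L3 miss  d=-]
5: W B10 -> L2 miss  d=D]
6: W B8 -> L0 miss  d=D]
7: R B8 -> L0 hit  d=D]
8: R B2 -> L2 miss wb->B10  d=-]
9: R B2 -> L2 hit  d=-]
10: R B2 -> L2 hit  d=-]
11: W B6 -> L2 miss  d=D]
12: W B0 -> L0 miss wb->B8  d=D]
13: R B0 -> L0 hit  d=D]
14: W B8 -> L0 miss wb->B0  d=D]
15: R B8 -> L0 hit  d=D]

WB = [1, 10, 8, 0]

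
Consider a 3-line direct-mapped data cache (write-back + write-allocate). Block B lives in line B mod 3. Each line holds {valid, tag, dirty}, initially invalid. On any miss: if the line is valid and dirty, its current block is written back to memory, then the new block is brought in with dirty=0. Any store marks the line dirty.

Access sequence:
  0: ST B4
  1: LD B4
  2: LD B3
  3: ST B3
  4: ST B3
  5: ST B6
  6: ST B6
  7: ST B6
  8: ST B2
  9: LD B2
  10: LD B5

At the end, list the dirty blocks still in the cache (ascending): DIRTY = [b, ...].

DIRTY = [4, 6]

0: W B4 -> L1 miss  d=D]
1: R B4 -> L1 hit  d=D]
2: R B3 -> L0 miss  d=-]
3: W B3 -> L0 hit  d=D]
4: W B3 -> L0 hit  d=D]
5: W B6 -> L0 miss wb->B3  d=D]
6: W B6 -> L0 hit  d=D]
7: W B6 -> L0 hit  d=D]
8: W B2 -> L2 miss  d=D]
9: R B2 -> L2 hit  d=D]
10: R B5 -> L2 miss wb->B2  d=-]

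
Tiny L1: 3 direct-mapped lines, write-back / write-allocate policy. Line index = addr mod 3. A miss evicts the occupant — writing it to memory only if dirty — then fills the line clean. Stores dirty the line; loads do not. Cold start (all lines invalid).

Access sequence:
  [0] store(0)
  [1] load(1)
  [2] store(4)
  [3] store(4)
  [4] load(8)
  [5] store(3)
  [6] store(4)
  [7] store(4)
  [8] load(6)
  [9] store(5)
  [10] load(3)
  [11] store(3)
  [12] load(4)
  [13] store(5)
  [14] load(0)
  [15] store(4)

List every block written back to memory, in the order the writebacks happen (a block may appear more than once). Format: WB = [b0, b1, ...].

0: W B0 → L0 miss [D]
1: R B1 → L1 miss [-]
2: W B4 → L1 miss [D]
3: W B4 → L1 hit [D]
4: R B8 → L2 miss [-]
5: W B3 → L0 miss wb→B0 [D]
6: W B4 → L1 hit [D]
7: W B4 → L1 hit [D]
8: R B6 → L0 miss wb→B3 [-]
9: W B5 → L2 miss [D]
10: R B3 → L0 miss [-]
11: W B3 → L0 hit [D]
12: R B4 → L1 hit [D]
13: W B5 → L2 hit [D]
14: R B0 → L0 miss wb→B3 [-]
15: W B4 → L1 hit [D]

WB = [0, 3, 3]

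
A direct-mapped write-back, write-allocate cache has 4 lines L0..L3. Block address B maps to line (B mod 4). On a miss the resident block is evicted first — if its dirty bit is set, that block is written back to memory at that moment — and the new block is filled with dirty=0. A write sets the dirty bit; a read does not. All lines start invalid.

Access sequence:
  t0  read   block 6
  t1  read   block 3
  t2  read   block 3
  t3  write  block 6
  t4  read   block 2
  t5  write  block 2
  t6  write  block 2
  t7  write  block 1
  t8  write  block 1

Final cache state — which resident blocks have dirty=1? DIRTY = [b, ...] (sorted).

  0 | R B6 → L2 miss [-]
  1 | R B3 → L3 miss [-]
  2 | R B3 → L3 hit [-]
  3 | W B6 → L2 hit [D]
  4 | R B2 → L2 miss wb→B6 [-]
  5 | W B2 → L2 hit [D]
  6 | W B2 → L2 hit [D]
  7 | W B1 → L1 miss [D]
  8 | W B1 → L1 hit [D]

DIRTY = [1, 2]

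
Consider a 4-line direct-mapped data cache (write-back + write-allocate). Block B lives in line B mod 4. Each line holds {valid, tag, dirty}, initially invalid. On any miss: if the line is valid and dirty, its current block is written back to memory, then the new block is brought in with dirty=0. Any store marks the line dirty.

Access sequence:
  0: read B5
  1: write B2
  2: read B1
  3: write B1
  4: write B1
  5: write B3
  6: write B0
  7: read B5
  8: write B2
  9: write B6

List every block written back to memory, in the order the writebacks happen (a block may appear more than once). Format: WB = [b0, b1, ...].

  0 | R B5 → L1 miss [-]
  1 | W B2 → L2 miss [D]
  2 | R B1 → L1 miss [-]
  3 | W B1 → L1 hit [D]
  4 | W B1 → L1 hit [D]
  5 | W B3 → L3 miss [D]
  6 | W B0 → L0 miss [D]
  7 | R B5 → L1 miss wb→B1 [-]
  8 | W B2 → L2 hit [D]
  9 | W B6 → L2 miss wb→B2 [D]

WB = [1, 2]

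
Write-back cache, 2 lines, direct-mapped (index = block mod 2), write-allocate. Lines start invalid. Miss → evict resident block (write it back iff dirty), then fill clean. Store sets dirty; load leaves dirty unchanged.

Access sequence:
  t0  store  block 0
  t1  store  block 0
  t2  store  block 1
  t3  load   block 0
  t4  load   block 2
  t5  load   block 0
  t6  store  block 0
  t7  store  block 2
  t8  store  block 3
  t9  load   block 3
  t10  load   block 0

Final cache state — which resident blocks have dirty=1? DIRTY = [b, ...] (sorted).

DIRTY = [3]

  0 | W B0 → L0 miss [D]
  1 | W B0 → L0 hit [D]
  2 | W B1 → L1 miss [D]
  3 | R B0 → L0 hit [D]
  4 | R B2 → L0 miss wb→B0 [-]
  5 | R B0 → L0 miss [-]
  6 | W B0 → L0 hit [D]
  7 | W B2 → L0 miss wb→B0 [D]
  8 | W B3 → L1 miss wb→B1 [D]
  9 | R B3 → L1 hit [D]
  10 | R B0 → L0 miss wb→B2 [-]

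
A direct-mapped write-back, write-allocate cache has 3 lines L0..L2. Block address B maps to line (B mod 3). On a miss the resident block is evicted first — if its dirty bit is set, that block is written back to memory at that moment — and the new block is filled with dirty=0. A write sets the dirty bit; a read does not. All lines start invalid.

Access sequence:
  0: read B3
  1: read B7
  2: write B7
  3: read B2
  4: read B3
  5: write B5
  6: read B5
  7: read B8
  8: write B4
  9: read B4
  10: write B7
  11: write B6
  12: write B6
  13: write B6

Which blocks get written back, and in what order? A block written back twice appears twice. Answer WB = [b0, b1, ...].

  0 | R B3 → L0 miss [-]
  1 | R B7 → L1 miss [-]
  2 | W B7 → L1 hit [D]
  3 | R B2 → L2 miss [-]
  4 | R B3 → L0 hit [-]
  5 | W B5 → L2 miss [D]
  6 | R B5 → L2 hit [D]
  7 | R B8 → L2 miss wb→B5 [-]
  8 | W B4 → L1 miss wb→B7 [D]
  9 | R B4 → L1 hit [D]
  10 | W B7 → L1 miss wb→B4 [D]
  11 | W B6 → L0 miss [D]
  12 | W B6 → L0 hit [D]
  13 | W B6 → L0 hit [D]

WB = [5, 7, 4]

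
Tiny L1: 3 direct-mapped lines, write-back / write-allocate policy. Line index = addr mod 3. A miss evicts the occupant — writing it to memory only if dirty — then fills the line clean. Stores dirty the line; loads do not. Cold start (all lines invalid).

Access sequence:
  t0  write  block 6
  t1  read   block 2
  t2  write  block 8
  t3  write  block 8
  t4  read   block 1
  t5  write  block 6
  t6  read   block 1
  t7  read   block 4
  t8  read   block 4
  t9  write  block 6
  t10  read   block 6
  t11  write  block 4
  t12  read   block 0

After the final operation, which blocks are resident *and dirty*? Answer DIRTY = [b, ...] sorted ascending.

  0 | W B6 → L0 miss [D]
  1 | R B2 → L2 miss [-]
  2 | W B8 → L2 miss [D]
  3 | W B8 → L2 hit [D]
  4 | R B1 → L1 miss [-]
  5 | W B6 → L0 hit [D]
  6 | R B1 → L1 hit [-]
  7 | R B4 → L1 miss [-]
  8 | R B4 → L1 hit [-]
  9 | W B6 → L0 hit [D]
  10 | R B6 → L0 hit [D]
  11 | W B4 → L1 hit [D]
  12 | R B0 → L0 miss wb→B6 [-]

DIRTY = [4, 8]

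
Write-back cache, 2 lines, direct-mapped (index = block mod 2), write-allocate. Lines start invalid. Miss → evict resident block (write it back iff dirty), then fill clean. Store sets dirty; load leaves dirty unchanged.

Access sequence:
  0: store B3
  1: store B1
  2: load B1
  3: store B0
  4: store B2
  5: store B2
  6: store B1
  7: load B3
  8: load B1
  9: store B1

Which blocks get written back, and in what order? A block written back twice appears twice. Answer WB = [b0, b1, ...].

WB = [3, 0, 1]

0: W B3 → L1 miss [D]
1: W B1 → L1 miss wb→B3 [D]
2: R B1 → L1 hit [D]
3: W B0 → L0 miss [D]
4: W B2 → L0 miss wb→B0 [D]
5: W B2 → L0 hit [D]
6: W B1 → L1 hit [D]
7: R B3 → L1 miss wb→B1 [-]
8: R B1 → L1 miss [-]
9: W B1 → L1 hit [D]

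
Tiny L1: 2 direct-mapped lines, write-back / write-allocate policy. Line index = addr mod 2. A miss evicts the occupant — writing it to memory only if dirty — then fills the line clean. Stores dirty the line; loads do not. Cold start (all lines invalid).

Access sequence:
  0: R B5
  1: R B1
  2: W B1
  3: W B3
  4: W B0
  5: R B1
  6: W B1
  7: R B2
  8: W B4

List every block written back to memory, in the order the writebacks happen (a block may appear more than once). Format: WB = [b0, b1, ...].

WB = [1, 3, 0]

  0 | R B5 → L1 miss [-]
  1 | R B1 → L1 miss [-]
  2 | W B1 → L1 hit [D]
  3 | W B3 → L1 miss wb→B1 [D]
  4 | W B0 → L0 miss [D]
  5 | R B1 → L1 miss wb→B3 [-]
  6 | W B1 → L1 hit [D]
  7 | R B2 → L0 miss wb→B0 [-]
  8 | W B4 → L0 miss [D]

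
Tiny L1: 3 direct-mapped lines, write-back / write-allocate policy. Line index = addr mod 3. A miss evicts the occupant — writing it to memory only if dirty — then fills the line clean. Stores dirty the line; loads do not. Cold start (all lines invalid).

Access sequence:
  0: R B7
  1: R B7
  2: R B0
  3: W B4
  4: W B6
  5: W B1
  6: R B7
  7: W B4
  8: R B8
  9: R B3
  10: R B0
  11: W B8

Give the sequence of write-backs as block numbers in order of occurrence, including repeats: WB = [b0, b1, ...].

WB = [4, 1, 6]

  0 | R B7 → L1 miss [-]
  1 | R B7 → L1 hit [-]
  2 | R B0 → L0 miss [-]
  3 | W B4 → L1 miss [D]
  4 | W B6 → L0 miss [D]
  5 | W B1 → L1 miss wb→B4 [D]
  6 | R B7 → L1 miss wb→B1 [-]
  7 | W B4 → L1 miss [D]
  8 | R B8 → L2 miss [-]
  9 | R B3 → L0 miss wb→B6 [-]
  10 | R B0 → L0 miss [-]
  11 | W B8 → L2 hit [D]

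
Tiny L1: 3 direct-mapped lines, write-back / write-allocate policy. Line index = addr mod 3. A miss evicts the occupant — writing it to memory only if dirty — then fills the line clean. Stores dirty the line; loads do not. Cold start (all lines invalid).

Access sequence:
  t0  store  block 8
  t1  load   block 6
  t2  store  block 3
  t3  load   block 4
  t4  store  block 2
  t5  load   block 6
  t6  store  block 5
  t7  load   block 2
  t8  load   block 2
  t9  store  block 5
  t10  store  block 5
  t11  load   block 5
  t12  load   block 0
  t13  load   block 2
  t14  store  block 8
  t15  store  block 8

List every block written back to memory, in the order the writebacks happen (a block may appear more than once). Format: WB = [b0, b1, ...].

WB = [8, 3, 2, 5, 5]

  0 | W B8 → L2 miss [D]
  1 | R B6 → L0 miss [-]
  2 | W B3 → L0 miss [D]
  3 | R B4 → L1 miss [-]
  4 | W B2 → L2 miss wb→B8 [D]
  5 | R B6 → L0 miss wb→B3 [-]
  6 | W B5 → L2 miss wb→B2 [D]
  7 | R B2 → L2 miss wb→B5 [-]
  8 | R B2 → L2 hit [-]
  9 | W B5 → L2 miss [D]
  10 | W B5 → L2 hit [D]
  11 | R B5 → L2 hit [D]
  12 | R B0 → L0 miss [-]
  13 | R B2 → L2 miss wb→B5 [-]
  14 | W B8 → L2 miss [D]
  15 | W B8 → L2 hit [D]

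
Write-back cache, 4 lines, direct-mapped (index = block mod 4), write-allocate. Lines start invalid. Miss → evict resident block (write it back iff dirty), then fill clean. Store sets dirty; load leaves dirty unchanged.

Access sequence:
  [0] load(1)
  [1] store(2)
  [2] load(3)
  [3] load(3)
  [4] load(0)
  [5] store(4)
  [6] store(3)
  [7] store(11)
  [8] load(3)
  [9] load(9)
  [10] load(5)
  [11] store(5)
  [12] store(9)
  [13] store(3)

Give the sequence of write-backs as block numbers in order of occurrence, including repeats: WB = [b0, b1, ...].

0: R B1 → L1 miss [-]
1: W B2 → L2 miss [D]
2: R B3 → L3 miss [-]
3: R B3 → L3 hit [-]
4: R B0 → L0 miss [-]
5: W B4 → L0 miss [D]
6: W B3 → L3 hit [D]
7: W B11 → L3 miss wb→B3 [D]
8: R B3 → L3 miss wb→B11 [-]
9: R B9 → L1 miss [-]
10: R B5 → L1 miss [-]
11: W B5 → L1 hit [D]
12: W B9 → L1 miss wb→B5 [D]
13: W B3 → L3 hit [D]

WB = [3, 11, 5]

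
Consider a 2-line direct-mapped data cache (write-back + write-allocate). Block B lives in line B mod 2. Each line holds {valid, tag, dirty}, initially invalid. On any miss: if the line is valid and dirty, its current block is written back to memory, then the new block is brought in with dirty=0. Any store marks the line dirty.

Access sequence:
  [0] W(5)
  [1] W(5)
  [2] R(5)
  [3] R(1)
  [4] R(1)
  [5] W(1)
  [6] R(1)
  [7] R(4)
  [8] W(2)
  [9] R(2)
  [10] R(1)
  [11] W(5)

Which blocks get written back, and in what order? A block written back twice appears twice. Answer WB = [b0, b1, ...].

0: W B5 → L1 miss [D]
1: W B5 → L1 hit [D]
2: R B5 → L1 hit [D]
3: R B1 → L1 miss wb→B5 [-]
4: R B1 → L1 hit [-]
5: W B1 → L1 hit [D]
6: R B1 → L1 hit [D]
7: R B4 → L0 miss [-]
8: W B2 → L0 miss [D]
9: R B2 → L0 hit [D]
10: R B1 → L1 hit [D]
11: W B5 → L1 miss wb→B1 [D]

WB = [5, 1]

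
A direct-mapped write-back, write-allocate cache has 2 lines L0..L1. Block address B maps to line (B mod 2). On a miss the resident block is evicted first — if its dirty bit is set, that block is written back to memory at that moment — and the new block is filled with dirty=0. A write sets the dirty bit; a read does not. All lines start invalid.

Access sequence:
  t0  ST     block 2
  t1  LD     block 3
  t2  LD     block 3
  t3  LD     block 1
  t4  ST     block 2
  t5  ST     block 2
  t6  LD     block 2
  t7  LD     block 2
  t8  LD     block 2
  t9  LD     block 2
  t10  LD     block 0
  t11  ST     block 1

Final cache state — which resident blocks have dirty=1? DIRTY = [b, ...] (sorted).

  0 | W B2 → L0 miss [D]
  1 | R B3 → L1 miss [-]
  2 | R B3 → L1 hit [-]
  3 | R B1 → L1 miss [-]
  4 | W B2 → L0 hit [D]
  5 | W B2 → L0 hit [D]
  6 | R B2 → L0 hit [D]
  7 | R B2 → L0 hit [D]
  8 | R B2 → L0 hit [D]
  9 | R B2 → L0 hit [D]
  10 | R B0 → L0 miss wb→B2 [-]
  11 | W B1 → L1 hit [D]

DIRTY = [1]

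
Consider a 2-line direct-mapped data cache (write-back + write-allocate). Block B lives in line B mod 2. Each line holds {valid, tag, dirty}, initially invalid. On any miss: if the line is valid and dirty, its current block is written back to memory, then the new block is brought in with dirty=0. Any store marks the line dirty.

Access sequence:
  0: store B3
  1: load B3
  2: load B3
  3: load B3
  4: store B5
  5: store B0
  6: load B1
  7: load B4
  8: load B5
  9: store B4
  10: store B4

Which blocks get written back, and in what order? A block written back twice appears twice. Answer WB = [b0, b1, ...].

WB = [3, 5, 0]

  0 | W B3 → L1 miss [D]
  1 | R B3 → L1 hit [D]
  2 | R B3 → L1 hit [D]
  3 | R B3 → L1 hit [D]
  4 | W B5 → L1 miss wb→B3 [D]
  5 | W B0 → L0 miss [D]
  6 | R B1 → L1 miss wb→B5 [-]
  7 | R B4 → L0 miss wb→B0 [-]
  8 | R B5 → L1 miss [-]
  9 | W B4 → L0 hit [D]
  10 | W B4 → L0 hit [D]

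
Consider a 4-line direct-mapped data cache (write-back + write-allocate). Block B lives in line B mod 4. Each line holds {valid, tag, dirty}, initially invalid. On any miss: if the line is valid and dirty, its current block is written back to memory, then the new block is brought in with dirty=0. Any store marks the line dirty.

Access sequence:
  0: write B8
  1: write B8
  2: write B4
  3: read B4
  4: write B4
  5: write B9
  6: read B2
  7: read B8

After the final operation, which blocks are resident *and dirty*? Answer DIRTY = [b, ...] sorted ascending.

  0 | W B8 → L0 miss [D]
  1 | W B8 → L0 hit [D]
  2 | W B4 → L0 miss wb→B8 [D]
  3 | R B4 → L0 hit [D]
  4 | W B4 → L0 hit [D]
  5 | W B9 → L1 miss [D]
  6 | R B2 → L2 miss [-]
  7 | R B8 → L0 miss wb→B4 [-]

DIRTY = [9]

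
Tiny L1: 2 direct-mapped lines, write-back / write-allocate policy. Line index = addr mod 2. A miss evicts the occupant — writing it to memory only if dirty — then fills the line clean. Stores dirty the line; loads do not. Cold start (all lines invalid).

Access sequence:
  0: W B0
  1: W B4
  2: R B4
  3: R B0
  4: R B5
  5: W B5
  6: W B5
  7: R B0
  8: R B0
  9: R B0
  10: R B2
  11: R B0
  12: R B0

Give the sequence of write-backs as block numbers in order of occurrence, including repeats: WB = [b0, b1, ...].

WB = [0, 4]

0: W B0 → L0 miss [D]
1: W B4 → L0 miss wb→B0 [D]
2: R B4 → L0 hit [D]
3: R B0 → L0 miss wb→B4 [-]
4: R B5 → L1 miss [-]
5: W B5 → L1 hit [D]
6: W B5 → L1 hit [D]
7: R B0 → L0 hit [-]
8: R B0 → L0 hit [-]
9: R B0 → L0 hit [-]
10: R B2 → L0 miss [-]
11: R B0 → L0 miss [-]
12: R B0 → L0 hit [-]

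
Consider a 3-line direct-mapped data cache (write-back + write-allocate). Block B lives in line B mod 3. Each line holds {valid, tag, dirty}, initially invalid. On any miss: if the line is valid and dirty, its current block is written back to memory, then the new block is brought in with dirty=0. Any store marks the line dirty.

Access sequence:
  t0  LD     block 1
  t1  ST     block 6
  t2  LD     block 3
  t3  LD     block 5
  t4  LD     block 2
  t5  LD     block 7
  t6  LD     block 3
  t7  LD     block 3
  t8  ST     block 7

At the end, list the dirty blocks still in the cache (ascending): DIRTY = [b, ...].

DIRTY = [7]

0: R B1 -> L1 miss  d=-]
1: W B6 -> L0 miss  d=D]
2: R B3 -> L0 miss wb->B6  d=-]
3: R B5 -> L2 miss  d=-]
4: R B2 -> L2 miss  d=-]
5: R B7 -> L1 miss  d=-]
6: R B3 -> L0 hit  d=-]
7: R B3 -> L0 hit  d=-]
8: W B7 -> L1 hit  d=D]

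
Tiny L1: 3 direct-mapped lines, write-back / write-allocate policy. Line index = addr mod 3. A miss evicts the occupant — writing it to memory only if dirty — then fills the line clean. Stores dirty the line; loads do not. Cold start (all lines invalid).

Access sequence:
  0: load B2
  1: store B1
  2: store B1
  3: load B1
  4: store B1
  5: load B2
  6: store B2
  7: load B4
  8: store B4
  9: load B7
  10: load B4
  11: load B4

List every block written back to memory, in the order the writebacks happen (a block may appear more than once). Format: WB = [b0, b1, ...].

0: R B2 → L2 miss [-]
1: W B1 → L1 miss [D]
2: W B1 → L1 hit [D]
3: R B1 → L1 hit [D]
4: W B1 → L1 hit [D]
5: R B2 → L2 hit [-]
6: W B2 → L2 hit [D]
7: R B4 → L1 miss wb→B1 [-]
8: W B4 → L1 hit [D]
9: R B7 → L1 miss wb→B4 [-]
10: R B4 → L1 miss [-]
11: R B4 → L1 hit [-]

WB = [1, 4]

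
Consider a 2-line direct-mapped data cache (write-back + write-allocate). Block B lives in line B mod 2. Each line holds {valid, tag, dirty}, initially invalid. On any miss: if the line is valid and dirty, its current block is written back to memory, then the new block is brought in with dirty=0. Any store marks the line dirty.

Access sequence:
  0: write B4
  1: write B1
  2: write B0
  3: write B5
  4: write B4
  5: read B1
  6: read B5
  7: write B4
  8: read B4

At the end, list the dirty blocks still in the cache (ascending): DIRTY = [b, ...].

DIRTY = [4]

  0 | W B4 → L0 miss [D]
  1 | W B1 → L1 miss [D]
  2 | W B0 → L0 miss wb→B4 [D]
  3 | W B5 → L1 miss wb→B1 [D]
  4 | W B4 → L0 miss wb→B0 [D]
  5 | R B1 → L1 miss wb→B5 [-]
  6 | R B5 → L1 miss [-]
  7 | W B4 → L0 hit [D]
  8 | R B4 → L0 hit [D]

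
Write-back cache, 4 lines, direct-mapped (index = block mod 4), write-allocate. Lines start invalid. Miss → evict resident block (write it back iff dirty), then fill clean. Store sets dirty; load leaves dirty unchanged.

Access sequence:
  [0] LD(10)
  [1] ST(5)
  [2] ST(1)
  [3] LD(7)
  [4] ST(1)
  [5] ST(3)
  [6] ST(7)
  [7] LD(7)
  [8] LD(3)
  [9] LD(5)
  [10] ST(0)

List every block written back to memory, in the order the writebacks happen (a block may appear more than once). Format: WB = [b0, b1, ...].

0: R B10 → L2 miss [-]
1: W B5 → L1 miss [D]
2: W B1 → L1 miss wb→B5 [D]
3: R B7 → L3 miss [-]
4: W B1 → L1 hit [D]
5: W B3 → L3 miss [D]
6: W B7 → L3 miss wb→B3 [D]
7: R B7 → L3 hit [D]
8: R B3 → L3 miss wb→B7 [-]
9: R B5 → L1 miss wb→B1 [-]
10: W B0 → L0 miss [D]

WB = [5, 3, 7, 1]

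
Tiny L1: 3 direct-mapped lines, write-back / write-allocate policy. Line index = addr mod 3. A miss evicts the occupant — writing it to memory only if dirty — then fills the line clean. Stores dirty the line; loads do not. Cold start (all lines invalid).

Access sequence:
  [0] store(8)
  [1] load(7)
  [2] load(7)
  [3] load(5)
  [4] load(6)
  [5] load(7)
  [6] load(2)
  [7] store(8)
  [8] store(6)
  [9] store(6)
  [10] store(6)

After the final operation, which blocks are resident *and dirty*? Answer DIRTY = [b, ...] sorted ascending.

0: W B8 -> L2 miss  d=D]
1: R B7 -> L1 miss  d=-]
2: R B7 -> L1 hit  d=-]
3: R B5 -> L2 miss wb->B8  d=-]
4: R B6 -> L0 miss  d=-]
5: R B7 -> L1 hit  d=-]
6: R B2 -> L2 miss  d=-]
7: W B8 -> L2 miss  d=D]
8: W B6 -> L0 hit  d=D]
9: W B6 -> L0 hit  d=D]
10: W B6 -> L0 hit  d=D]

DIRTY = [6, 8]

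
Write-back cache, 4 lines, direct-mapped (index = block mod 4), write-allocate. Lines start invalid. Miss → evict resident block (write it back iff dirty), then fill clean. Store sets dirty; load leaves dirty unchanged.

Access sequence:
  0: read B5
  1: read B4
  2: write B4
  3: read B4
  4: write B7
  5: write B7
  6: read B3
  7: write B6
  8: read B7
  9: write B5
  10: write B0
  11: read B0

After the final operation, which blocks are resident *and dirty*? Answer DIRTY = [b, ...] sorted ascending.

DIRTY = [0, 5, 6]

0: R B5 → L1 miss [-]
1: R B4 → L0 miss [-]
2: W B4 → L0 hit [D]
3: R B4 → L0 hit [D]
4: W B7 → L3 miss [D]
5: W B7 → L3 hit [D]
6: R B3 → L3 miss wb→B7 [-]
7: W B6 → L2 miss [D]
8: R B7 → L3 miss [-]
9: W B5 → L1 hit [D]
10: W B0 → L0 miss wb→B4 [D]
11: R B0 → L0 hit [D]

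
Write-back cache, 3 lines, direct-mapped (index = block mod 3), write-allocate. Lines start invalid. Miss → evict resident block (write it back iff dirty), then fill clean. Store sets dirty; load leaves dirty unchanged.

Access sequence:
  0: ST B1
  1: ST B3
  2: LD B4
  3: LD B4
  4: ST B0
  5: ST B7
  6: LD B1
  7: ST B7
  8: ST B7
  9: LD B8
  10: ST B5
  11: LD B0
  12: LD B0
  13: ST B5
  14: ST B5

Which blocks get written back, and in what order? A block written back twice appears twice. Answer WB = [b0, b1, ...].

0: W B1 -> L1 miss  d=D]
1: W B3 -> L0 miss  d=D]
2: R B4 -> L1 miss wb->B1  d=-]
3: R B4 -> L1 hit  d=-]
4: W B0 -> L0 miss wb->B3  d=D]
5: W B7 -> L1 miss  d=D]
6: R B1 -> L1 miss wb->B7  d=-]
7: W B7 -> L1 miss  d=D]
8: W B7 -> L1 hit  d=D]
9: R B8 -> L2 miss  d=-]
10: W B5 -> L2 miss  d=D]
11: R B0 -> L0 hit  d=D]
12: R B0 -> L0 hit  d=D]
13: W B5 -> L2 hit  d=D]
14: W B5 -> L2 hit  d=D]

WB = [1, 3, 7]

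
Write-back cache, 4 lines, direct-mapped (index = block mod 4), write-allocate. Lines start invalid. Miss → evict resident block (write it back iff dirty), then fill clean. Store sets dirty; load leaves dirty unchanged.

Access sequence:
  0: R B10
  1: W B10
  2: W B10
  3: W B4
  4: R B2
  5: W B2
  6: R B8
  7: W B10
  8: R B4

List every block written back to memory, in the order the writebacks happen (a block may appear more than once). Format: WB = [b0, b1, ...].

WB = [10, 4, 2]

0: R B10 -> L2 miss  d=-]
1: W B10 -> L2 hit  d=D]
2: W B10 -> L2 hit  d=D]
3: W B4 -> L0 miss  d=D]
4: R B2 -> L2 miss wb->B10  d=-]
5: W B2 -> L2 hit  d=D]
6: R B8 -> L0 miss wb->B4  d=-]
7: W B10 -> L2 miss wb->B2  d=D]
8: R B4 -> L0 miss  d=-]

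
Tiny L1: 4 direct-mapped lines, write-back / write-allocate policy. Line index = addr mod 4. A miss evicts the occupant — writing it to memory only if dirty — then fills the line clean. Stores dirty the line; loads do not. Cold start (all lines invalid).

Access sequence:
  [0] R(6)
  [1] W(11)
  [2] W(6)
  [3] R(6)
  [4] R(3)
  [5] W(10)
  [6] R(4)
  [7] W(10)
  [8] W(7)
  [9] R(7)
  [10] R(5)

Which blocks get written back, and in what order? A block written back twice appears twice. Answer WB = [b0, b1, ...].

  0 | R B6 → L2 miss [-]
  1 | W B11 → L3 miss [D]
  2 | W B6 → L2 hit [D]
  3 | R B6 → L2 hit [D]
  4 | R B3 → L3 miss wb→B11 [-]
  5 | W B10 → L2 miss wb→B6 [D]
  6 | R B4 → L0 miss [-]
  7 | W B10 → L2 hit [D]
  8 | W B7 → L3 miss [D]
  9 | R B7 → L3 hit [D]
  10 | R B5 → L1 miss [-]

WB = [11, 6]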